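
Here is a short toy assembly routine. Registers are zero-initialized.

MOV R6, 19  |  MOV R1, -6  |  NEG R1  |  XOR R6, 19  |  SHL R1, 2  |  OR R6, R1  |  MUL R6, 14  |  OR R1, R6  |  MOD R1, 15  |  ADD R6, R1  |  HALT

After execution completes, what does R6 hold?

350

R6=19
R1=-6
R1=-(-6)=6
R6=19^19=0
R1=6<<2=24
R6=0|24=24
R6=24*14=336
R1=24|336=344
R1=344%15=14
R6=336+14=350
halt.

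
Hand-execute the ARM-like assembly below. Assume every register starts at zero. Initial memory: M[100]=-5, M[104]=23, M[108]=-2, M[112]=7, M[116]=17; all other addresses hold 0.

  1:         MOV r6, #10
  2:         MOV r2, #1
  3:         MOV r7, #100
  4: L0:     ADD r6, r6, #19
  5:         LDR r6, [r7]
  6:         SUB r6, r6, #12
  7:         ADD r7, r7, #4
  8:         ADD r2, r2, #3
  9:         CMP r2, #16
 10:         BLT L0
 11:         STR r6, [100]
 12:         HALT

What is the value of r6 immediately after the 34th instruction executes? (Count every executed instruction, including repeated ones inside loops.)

5

r6=10
r2=1
r7=100
r6=10+19=29
r6=M[100]=-5
r6=(-5)-12=-17
r7=100+4=104
r2=1+3=4
CMP r2, #16  (cmp 4,16)
BLT L0: taken
r6=(-17)+19=2
r6=M[104]=23
r6=23-12=11
r7=104+4=108
r2=4+3=7
CMP r2, #16  (cmp 7,16)
BLT L0: taken
r6=11+19=30
r6=M[108]=-2
r6=(-2)-12=-14
r7=108+4=112
r2=7+3=10
CMP r2, #16  (cmp 10,16)
BLT L0: taken
r6=(-14)+19=5
r6=M[112]=7
r6=7-12=-5
r7=112+4=116
r2=10+3=13
CMP r2, #16  (cmp 13,16)
BLT L0: taken
r6=(-5)+19=14
r6=M[116]=17
r6=17-12=5
After step 34: r6 = 5.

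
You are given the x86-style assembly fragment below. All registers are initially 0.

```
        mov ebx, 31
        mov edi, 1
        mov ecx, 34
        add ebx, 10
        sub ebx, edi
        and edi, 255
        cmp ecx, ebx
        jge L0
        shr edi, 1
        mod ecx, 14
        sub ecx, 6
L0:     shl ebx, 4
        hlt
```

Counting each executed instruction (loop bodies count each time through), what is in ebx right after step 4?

mov ebx, 31 → ebx=31
mov edi, 1 → edi=1
mov ecx, 34 → ecx=34
add ebx, 10 → ebx=31+10=41
After step 4: ebx = 41.

41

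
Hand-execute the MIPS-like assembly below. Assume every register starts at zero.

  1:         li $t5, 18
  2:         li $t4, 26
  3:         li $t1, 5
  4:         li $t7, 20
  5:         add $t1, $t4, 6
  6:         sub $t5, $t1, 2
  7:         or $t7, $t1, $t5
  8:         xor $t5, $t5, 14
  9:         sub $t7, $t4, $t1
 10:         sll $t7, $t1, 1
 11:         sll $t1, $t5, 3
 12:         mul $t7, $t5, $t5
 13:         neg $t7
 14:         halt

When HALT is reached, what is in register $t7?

$t5=18
$t4=26
$t1=5
$t7=20
$t1=26+6=32
$t5=32-2=30
$t7=32|30=62
$t5=30^14=16
$t7=26-32=-6
$t7=32<<1=64
$t1=16<<3=128
$t7=16*16=256
$t7=-(256)=-256
halt.

-256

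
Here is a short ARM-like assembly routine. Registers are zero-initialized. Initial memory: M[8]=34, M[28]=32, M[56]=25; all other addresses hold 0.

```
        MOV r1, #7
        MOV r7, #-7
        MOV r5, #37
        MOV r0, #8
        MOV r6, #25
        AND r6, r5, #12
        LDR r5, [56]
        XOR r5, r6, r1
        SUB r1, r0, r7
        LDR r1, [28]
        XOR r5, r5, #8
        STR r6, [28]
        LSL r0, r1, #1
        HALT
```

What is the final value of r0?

64

after MOV r1, #7: r1=7
after MOV r7, #-7: r7=-7
after MOV r5, #37: r5=37
after MOV r0, #8: r0=8
after MOV r6, #25: r6=25
after AND r6, r5, #12: r6=37&12=4
after LDR r5, [56]: r5=M[56]=25
after XOR r5, r6, r1: r5=4^7=3
after SUB r1, r0, r7: r1=8-(-7)=15
after LDR r1, [28]: r1=M[28]=32
after XOR r5, r5, #8: r5=3^8=11
STR r6, [28] → M[28]=4
after LSL r0, r1, #1: r0=32<<1=64
halt.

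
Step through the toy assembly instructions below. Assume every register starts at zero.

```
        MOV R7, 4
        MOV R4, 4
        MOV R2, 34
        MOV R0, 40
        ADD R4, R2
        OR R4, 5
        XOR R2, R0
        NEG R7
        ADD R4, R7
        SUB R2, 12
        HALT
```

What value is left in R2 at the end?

-2

MOV R7, 4 → R7=4
MOV R4, 4 → R4=4
MOV R2, 34 → R2=34
MOV R0, 40 → R0=40
ADD R4, R2 → R4=4+34=38
OR R4, 5 → R4=38|5=39
XOR R2, R0 → R2=34^40=10
NEG R7 → R7=-(4)=-4
ADD R4, R7 → R4=39+(-4)=35
SUB R2, 12 → R2=10-12=-2
halt.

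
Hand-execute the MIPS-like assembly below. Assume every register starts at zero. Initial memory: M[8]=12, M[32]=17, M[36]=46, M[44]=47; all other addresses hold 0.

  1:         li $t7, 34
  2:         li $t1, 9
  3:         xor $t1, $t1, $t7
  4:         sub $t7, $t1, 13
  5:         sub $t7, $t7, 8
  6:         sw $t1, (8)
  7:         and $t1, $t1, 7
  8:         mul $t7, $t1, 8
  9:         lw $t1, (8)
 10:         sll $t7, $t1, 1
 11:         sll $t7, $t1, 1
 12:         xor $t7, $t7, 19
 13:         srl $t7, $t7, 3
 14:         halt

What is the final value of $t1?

43

li $t7, 34 → $t7=34
li $t1, 9 → $t1=9
xor $t1, $t1, $t7 → $t1=9^34=43
sub $t7, $t1, 13 → $t7=43-13=30
sub $t7, $t7, 8 → $t7=30-8=22
sw $t1, (8) → M[8]=43
and $t1, $t1, 7 → $t1=43&7=3
mul $t7, $t1, 8 → $t7=3*8=24
lw $t1, (8) → $t1=M[8]=43
sll $t7, $t1, 1 → $t7=43<<1=86
sll $t7, $t1, 1 → $t7=43<<1=86
xor $t7, $t7, 19 → $t7=86^19=69
srl $t7, $t7, 3 → $t7=69>>3=8
halt.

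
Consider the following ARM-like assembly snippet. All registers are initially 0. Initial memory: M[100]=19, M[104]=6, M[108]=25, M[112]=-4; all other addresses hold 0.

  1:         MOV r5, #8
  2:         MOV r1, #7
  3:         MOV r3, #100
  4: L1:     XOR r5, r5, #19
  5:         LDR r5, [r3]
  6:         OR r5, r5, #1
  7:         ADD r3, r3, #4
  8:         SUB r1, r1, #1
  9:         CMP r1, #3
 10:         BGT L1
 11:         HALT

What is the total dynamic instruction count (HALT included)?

32

after MOV r5, #8: r5=8
after MOV r1, #7: r1=7
after MOV r3, #100: r3=100
after XOR r5, r5, #19: r5=8^19=27
after LDR r5, [r3]: r5=M[100]=19
after OR r5, r5, #1: r5=19|1=19
after ADD r3, r3, #4: r3=100+4=104
after SUB r1, r1, #1: r1=7-1=6
CMP r1, #3  (cmp 6,3)
BGT L1: taken
after XOR r5, r5, #19: r5=19^19=0
after LDR r5, [r3]: r5=M[104]=6
after OR r5, r5, #1: r5=6|1=7
after ADD r3, r3, #4: r3=104+4=108
after SUB r1, r1, #1: r1=6-1=5
CMP r1, #3  (cmp 5,3)
BGT L1: taken
after XOR r5, r5, #19: r5=7^19=20
after LDR r5, [r3]: r5=M[108]=25
after OR r5, r5, #1: r5=25|1=25
after ADD r3, r3, #4: r3=108+4=112
after SUB r1, r1, #1: r1=5-1=4
CMP r1, #3  (cmp 4,3)
BGT L1: taken
after XOR r5, r5, #19: r5=25^19=10
after LDR r5, [r3]: r5=M[112]=-4
after OR r5, r5, #1: r5=(-4)|1=-3
after ADD r3, r3, #4: r3=112+4=116
after SUB r1, r1, #1: r1=4-1=3
CMP r1, #3  (cmp 3,3)
BGT L1: not taken
halt.
Total executed instructions: 32.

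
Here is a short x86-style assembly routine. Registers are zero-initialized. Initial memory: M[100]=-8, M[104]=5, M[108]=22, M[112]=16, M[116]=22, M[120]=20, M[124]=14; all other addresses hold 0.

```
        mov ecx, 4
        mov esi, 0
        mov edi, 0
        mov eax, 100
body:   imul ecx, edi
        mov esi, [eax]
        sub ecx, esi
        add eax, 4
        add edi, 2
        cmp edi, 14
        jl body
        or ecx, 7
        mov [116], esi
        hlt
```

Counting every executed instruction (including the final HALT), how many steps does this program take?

ecx=4
esi=0
edi=0
eax=100
ecx=4*0=0
esi=M[100]=-8
ecx=0-(-8)=8
eax=100+4=104
edi=0+2=2
cmp edi, 14  (cmp 2,14)
jl body: taken
ecx=8*2=16
esi=M[104]=5
ecx=16-5=11
eax=104+4=108
edi=2+2=4
cmp edi, 14  (cmp 4,14)
jl body: taken
ecx=11*4=44
esi=M[108]=22
ecx=44-22=22
eax=108+4=112
edi=4+2=6
cmp edi, 14  (cmp 6,14)
jl body: taken
ecx=22*6=132
esi=M[112]=16
ecx=132-16=116
eax=112+4=116
edi=6+2=8
cmp edi, 14  (cmp 8,14)
jl body: taken
ecx=116*8=928
esi=M[116]=22
ecx=928-22=906
eax=116+4=120
edi=8+2=10
cmp edi, 14  (cmp 10,14)
jl body: taken
ecx=906*10=9060
esi=M[120]=20
ecx=9060-20=9040
eax=120+4=124
edi=10+2=12
cmp edi, 14  (cmp 12,14)
jl body: taken
ecx=9040*12=108480
esi=M[124]=14
ecx=108480-14=108466
eax=124+4=128
edi=12+2=14
cmp edi, 14  (cmp 14,14)
jl body: not taken
ecx=108466|7=108471
mov [116], esi → M[116]=14
halt.
Total executed instructions: 56.

56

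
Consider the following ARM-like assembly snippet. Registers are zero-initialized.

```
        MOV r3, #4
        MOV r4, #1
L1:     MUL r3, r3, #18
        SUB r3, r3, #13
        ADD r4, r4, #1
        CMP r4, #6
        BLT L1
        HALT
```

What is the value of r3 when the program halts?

6113309

r3=4
r4=1
r3=4*18=72
r3=72-13=59
r4=1+1=2
CMP r4, #6  (cmp 2,6)
BLT L1: taken
r3=59*18=1062
r3=1062-13=1049
r4=2+1=3
CMP r4, #6  (cmp 3,6)
BLT L1: taken
r3=1049*18=18882
r3=18882-13=18869
r4=3+1=4
CMP r4, #6  (cmp 4,6)
BLT L1: taken
r3=18869*18=339642
r3=339642-13=339629
r4=4+1=5
CMP r4, #6  (cmp 5,6)
BLT L1: taken
r3=339629*18=6113322
r3=6113322-13=6113309
r4=5+1=6
CMP r4, #6  (cmp 6,6)
BLT L1: not taken
halt.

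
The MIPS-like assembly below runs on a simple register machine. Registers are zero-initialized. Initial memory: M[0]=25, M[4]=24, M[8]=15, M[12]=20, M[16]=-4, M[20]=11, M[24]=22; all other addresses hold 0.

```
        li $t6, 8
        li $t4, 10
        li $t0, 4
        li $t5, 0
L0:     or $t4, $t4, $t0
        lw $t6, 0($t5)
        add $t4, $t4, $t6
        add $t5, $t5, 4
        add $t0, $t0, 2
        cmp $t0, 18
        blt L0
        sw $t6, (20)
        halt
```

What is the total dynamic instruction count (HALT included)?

li $t6, 8 → $t6=8
li $t4, 10 → $t4=10
li $t0, 4 → $t0=4
li $t5, 0 → $t5=0
or $t4, $t4, $t0 → $t4=10|4=14
lw $t6, 0($t5) → $t6=M[0]=25
add $t4, $t4, $t6 → $t4=14+25=39
add $t5, $t5, 4 → $t5=0+4=4
add $t0, $t0, 2 → $t0=4+2=6
cmp $t0, 18  (cmp 6,18)
blt L0: taken
or $t4, $t4, $t0 → $t4=39|6=39
lw $t6, 0($t5) → $t6=M[4]=24
add $t4, $t4, $t6 → $t4=39+24=63
add $t5, $t5, 4 → $t5=4+4=8
add $t0, $t0, 2 → $t0=6+2=8
cmp $t0, 18  (cmp 8,18)
blt L0: taken
or $t4, $t4, $t0 → $t4=63|8=63
lw $t6, 0($t5) → $t6=M[8]=15
add $t4, $t4, $t6 → $t4=63+15=78
add $t5, $t5, 4 → $t5=8+4=12
add $t0, $t0, 2 → $t0=8+2=10
cmp $t0, 18  (cmp 10,18)
blt L0: taken
or $t4, $t4, $t0 → $t4=78|10=78
lw $t6, 0($t5) → $t6=M[12]=20
add $t4, $t4, $t6 → $t4=78+20=98
add $t5, $t5, 4 → $t5=12+4=16
add $t0, $t0, 2 → $t0=10+2=12
cmp $t0, 18  (cmp 12,18)
blt L0: taken
or $t4, $t4, $t0 → $t4=98|12=110
lw $t6, 0($t5) → $t6=M[16]=-4
add $t4, $t4, $t6 → $t4=110+(-4)=106
add $t5, $t5, 4 → $t5=16+4=20
add $t0, $t0, 2 → $t0=12+2=14
cmp $t0, 18  (cmp 14,18)
blt L0: taken
or $t4, $t4, $t0 → $t4=106|14=110
lw $t6, 0($t5) → $t6=M[20]=11
add $t4, $t4, $t6 → $t4=110+11=121
add $t5, $t5, 4 → $t5=20+4=24
add $t0, $t0, 2 → $t0=14+2=16
cmp $t0, 18  (cmp 16,18)
blt L0: taken
or $t4, $t4, $t0 → $t4=121|16=121
lw $t6, 0($t5) → $t6=M[24]=22
add $t4, $t4, $t6 → $t4=121+22=143
add $t5, $t5, 4 → $t5=24+4=28
add $t0, $t0, 2 → $t0=16+2=18
cmp $t0, 18  (cmp 18,18)
blt L0: not taken
sw $t6, (20) → M[20]=22
halt.
Total executed instructions: 55.

55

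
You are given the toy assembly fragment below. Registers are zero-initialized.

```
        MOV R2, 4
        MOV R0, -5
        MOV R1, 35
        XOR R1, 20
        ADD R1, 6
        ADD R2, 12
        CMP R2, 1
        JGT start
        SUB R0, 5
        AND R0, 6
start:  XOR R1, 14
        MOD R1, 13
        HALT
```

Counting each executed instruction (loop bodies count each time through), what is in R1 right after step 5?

R2=4
R0=-5
R1=35
R1=35^20=55
R1=55+6=61
After step 5: R1 = 61.

61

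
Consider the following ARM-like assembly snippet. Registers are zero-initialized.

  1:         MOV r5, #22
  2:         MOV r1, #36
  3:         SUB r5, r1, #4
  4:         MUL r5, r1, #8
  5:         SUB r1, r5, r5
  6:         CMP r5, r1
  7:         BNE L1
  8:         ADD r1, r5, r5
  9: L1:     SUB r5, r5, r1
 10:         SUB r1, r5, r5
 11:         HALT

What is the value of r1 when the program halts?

r5=22
r1=36
r5=36-4=32
r5=36*8=288
r1=288-288=0
CMP r5, r1  (cmp 288,0)
BNE L1: taken
r5=288-0=288
r1=288-288=0
halt.

0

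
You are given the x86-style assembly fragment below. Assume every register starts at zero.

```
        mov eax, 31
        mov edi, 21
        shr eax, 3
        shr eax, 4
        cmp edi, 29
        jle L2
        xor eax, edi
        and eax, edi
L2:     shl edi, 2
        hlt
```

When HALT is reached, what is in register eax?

0

after mov eax, 31: eax=31
after mov edi, 21: edi=21
after shr eax, 3: eax=31>>3=3
after shr eax, 4: eax=3>>4=0
cmp edi, 29  (cmp 21,29)
jle L2: taken
after shl edi, 2: edi=21<<2=84
halt.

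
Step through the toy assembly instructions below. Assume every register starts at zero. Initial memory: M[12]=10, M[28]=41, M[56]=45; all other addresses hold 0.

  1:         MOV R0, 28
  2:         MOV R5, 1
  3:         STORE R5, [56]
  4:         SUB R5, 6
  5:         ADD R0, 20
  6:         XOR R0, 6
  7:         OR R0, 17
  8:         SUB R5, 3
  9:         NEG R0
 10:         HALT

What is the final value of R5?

after MOV R0, 28: R0=28
after MOV R5, 1: R5=1
STORE R5, [56] → M[56]=1
after SUB R5, 6: R5=1-6=-5
after ADD R0, 20: R0=28+20=48
after XOR R0, 6: R0=48^6=54
after OR R0, 17: R0=54|17=55
after SUB R5, 3: R5=(-5)-3=-8
after NEG R0: R0=-(55)=-55
halt.

-8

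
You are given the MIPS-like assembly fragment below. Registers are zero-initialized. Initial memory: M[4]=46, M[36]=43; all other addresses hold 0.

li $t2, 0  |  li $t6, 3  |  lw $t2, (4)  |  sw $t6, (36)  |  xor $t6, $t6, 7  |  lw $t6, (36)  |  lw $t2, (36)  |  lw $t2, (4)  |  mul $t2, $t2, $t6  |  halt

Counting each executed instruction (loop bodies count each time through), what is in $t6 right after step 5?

4

li $t2, 0 → $t2=0
li $t6, 3 → $t6=3
lw $t2, (4) → $t2=M[4]=46
sw $t6, (36) → M[36]=3
xor $t6, $t6, 7 → $t6=3^7=4
After step 5: $t6 = 4.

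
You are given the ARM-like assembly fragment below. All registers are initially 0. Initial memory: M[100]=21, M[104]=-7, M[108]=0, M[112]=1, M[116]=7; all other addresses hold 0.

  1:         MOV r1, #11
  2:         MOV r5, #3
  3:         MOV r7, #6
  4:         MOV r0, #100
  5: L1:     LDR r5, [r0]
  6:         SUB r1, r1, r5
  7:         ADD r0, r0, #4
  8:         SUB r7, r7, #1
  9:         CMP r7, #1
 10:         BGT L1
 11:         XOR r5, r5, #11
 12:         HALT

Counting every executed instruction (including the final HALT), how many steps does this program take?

36

r1=11
r5=3
r7=6
r0=100
r5=M[100]=21
r1=11-21=-10
r0=100+4=104
r7=6-1=5
CMP r7, #1  (cmp 5,1)
BGT L1: taken
r5=M[104]=-7
r1=(-10)-(-7)=-3
r0=104+4=108
r7=5-1=4
CMP r7, #1  (cmp 4,1)
BGT L1: taken
r5=M[108]=0
r1=(-3)-0=-3
r0=108+4=112
r7=4-1=3
CMP r7, #1  (cmp 3,1)
BGT L1: taken
r5=M[112]=1
r1=(-3)-1=-4
r0=112+4=116
r7=3-1=2
CMP r7, #1  (cmp 2,1)
BGT L1: taken
r5=M[116]=7
r1=(-4)-7=-11
r0=116+4=120
r7=2-1=1
CMP r7, #1  (cmp 1,1)
BGT L1: not taken
r5=7^11=12
halt.
Total executed instructions: 36.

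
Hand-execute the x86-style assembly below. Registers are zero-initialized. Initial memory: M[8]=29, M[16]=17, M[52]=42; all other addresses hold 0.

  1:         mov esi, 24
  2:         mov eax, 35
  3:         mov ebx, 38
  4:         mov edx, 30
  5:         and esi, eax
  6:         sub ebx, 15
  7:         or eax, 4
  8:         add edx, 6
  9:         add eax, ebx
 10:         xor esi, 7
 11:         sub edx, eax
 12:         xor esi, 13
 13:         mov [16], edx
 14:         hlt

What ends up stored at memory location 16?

after mov esi, 24: esi=24
after mov eax, 35: eax=35
after mov ebx, 38: ebx=38
after mov edx, 30: edx=30
after and esi, eax: esi=24&35=0
after sub ebx, 15: ebx=38-15=23
after or eax, 4: eax=35|4=39
after add edx, 6: edx=30+6=36
after add eax, ebx: eax=39+23=62
after xor esi, 7: esi=0^7=7
after sub edx, eax: edx=36-62=-26
after xor esi, 13: esi=7^13=10
mov [16], edx → M[16]=-26
halt.

-26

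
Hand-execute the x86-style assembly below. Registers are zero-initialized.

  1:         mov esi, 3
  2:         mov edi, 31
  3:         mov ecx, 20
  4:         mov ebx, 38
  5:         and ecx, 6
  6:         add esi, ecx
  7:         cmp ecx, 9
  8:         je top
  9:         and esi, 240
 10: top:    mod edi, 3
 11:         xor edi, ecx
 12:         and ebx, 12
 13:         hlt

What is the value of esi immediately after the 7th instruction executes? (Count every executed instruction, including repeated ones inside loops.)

7

after mov esi, 3: esi=3
after mov edi, 31: edi=31
after mov ecx, 20: ecx=20
after mov ebx, 38: ebx=38
after and ecx, 6: ecx=20&6=4
after add esi, ecx: esi=3+4=7
cmp ecx, 9  (cmp 4,9)
After step 7: esi = 7.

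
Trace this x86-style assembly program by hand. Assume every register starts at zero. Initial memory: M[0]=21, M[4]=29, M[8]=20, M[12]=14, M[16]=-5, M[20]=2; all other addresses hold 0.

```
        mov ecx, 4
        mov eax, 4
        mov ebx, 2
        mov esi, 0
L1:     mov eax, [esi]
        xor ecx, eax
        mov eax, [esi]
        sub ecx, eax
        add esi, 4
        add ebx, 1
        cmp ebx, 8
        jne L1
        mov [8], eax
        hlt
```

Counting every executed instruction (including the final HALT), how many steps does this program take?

54

after mov ecx, 4: ecx=4
after mov eax, 4: eax=4
after mov ebx, 2: ebx=2
after mov esi, 0: esi=0
after mov eax, [esi]: eax=M[0]=21
after xor ecx, eax: ecx=4^21=17
after mov eax, [esi]: eax=M[0]=21
after sub ecx, eax: ecx=17-21=-4
after add esi, 4: esi=0+4=4
after add ebx, 1: ebx=2+1=3
cmp ebx, 8  (cmp 3,8)
jne L1: taken
after mov eax, [esi]: eax=M[4]=29
after xor ecx, eax: ecx=(-4)^29=-31
after mov eax, [esi]: eax=M[4]=29
after sub ecx, eax: ecx=(-31)-29=-60
after add esi, 4: esi=4+4=8
after add ebx, 1: ebx=3+1=4
cmp ebx, 8  (cmp 4,8)
jne L1: taken
after mov eax, [esi]: eax=M[8]=20
after xor ecx, eax: ecx=(-60)^20=-48
after mov eax, [esi]: eax=M[8]=20
after sub ecx, eax: ecx=(-48)-20=-68
after add esi, 4: esi=8+4=12
after add ebx, 1: ebx=4+1=5
cmp ebx, 8  (cmp 5,8)
jne L1: taken
after mov eax, [esi]: eax=M[12]=14
after xor ecx, eax: ecx=(-68)^14=-78
after mov eax, [esi]: eax=M[12]=14
after sub ecx, eax: ecx=(-78)-14=-92
after add esi, 4: esi=12+4=16
after add ebx, 1: ebx=5+1=6
cmp ebx, 8  (cmp 6,8)
jne L1: taken
after mov eax, [esi]: eax=M[16]=-5
after xor ecx, eax: ecx=(-92)^(-5)=95
after mov eax, [esi]: eax=M[16]=-5
after sub ecx, eax: ecx=95-(-5)=100
after add esi, 4: esi=16+4=20
after add ebx, 1: ebx=6+1=7
cmp ebx, 8  (cmp 7,8)
jne L1: taken
after mov eax, [esi]: eax=M[20]=2
after xor ecx, eax: ecx=100^2=102
after mov eax, [esi]: eax=M[20]=2
after sub ecx, eax: ecx=102-2=100
after add esi, 4: esi=20+4=24
after add ebx, 1: ebx=7+1=8
cmp ebx, 8  (cmp 8,8)
jne L1: not taken
mov [8], eax → M[8]=2
halt.
Total executed instructions: 54.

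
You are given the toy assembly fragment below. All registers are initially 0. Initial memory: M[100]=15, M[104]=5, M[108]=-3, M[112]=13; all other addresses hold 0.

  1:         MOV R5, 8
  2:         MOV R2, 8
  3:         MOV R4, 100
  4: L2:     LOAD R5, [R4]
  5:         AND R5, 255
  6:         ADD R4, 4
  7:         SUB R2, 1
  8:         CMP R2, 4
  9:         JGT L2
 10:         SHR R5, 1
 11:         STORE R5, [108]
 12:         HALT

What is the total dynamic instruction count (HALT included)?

30

after MOV R5, 8: R5=8
after MOV R2, 8: R2=8
after MOV R4, 100: R4=100
after LOAD R5, [R4]: R5=M[100]=15
after AND R5, 255: R5=15&255=15
after ADD R4, 4: R4=100+4=104
after SUB R2, 1: R2=8-1=7
CMP R2, 4  (cmp 7,4)
JGT L2: taken
after LOAD R5, [R4]: R5=M[104]=5
after AND R5, 255: R5=5&255=5
after ADD R4, 4: R4=104+4=108
after SUB R2, 1: R2=7-1=6
CMP R2, 4  (cmp 6,4)
JGT L2: taken
after LOAD R5, [R4]: R5=M[108]=-3
after AND R5, 255: R5=(-3)&255=253
after ADD R4, 4: R4=108+4=112
after SUB R2, 1: R2=6-1=5
CMP R2, 4  (cmp 5,4)
JGT L2: taken
after LOAD R5, [R4]: R5=M[112]=13
after AND R5, 255: R5=13&255=13
after ADD R4, 4: R4=112+4=116
after SUB R2, 1: R2=5-1=4
CMP R2, 4  (cmp 4,4)
JGT L2: not taken
after SHR R5, 1: R5=13>>1=6
STORE R5, [108] → M[108]=6
halt.
Total executed instructions: 30.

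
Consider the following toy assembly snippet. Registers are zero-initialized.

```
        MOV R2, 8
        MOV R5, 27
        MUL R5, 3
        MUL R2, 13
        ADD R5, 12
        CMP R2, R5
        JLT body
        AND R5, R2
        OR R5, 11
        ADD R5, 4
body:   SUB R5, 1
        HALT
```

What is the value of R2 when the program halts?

after MOV R2, 8: R2=8
after MOV R5, 27: R5=27
after MUL R5, 3: R5=27*3=81
after MUL R2, 13: R2=8*13=104
after ADD R5, 12: R5=81+12=93
CMP R2, R5  (cmp 104,93)
JLT body: not taken
after AND R5, R2: R5=93&104=72
after OR R5, 11: R5=72|11=75
after ADD R5, 4: R5=75+4=79
after SUB R5, 1: R5=79-1=78
halt.

104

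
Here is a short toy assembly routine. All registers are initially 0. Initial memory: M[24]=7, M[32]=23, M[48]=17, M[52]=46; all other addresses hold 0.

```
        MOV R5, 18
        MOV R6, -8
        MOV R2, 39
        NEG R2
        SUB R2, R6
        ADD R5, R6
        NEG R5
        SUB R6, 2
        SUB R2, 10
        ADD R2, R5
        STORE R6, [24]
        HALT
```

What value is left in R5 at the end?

MOV R5, 18 → R5=18
MOV R6, -8 → R6=-8
MOV R2, 39 → R2=39
NEG R2 → R2=-(39)=-39
SUB R2, R6 → R2=(-39)-(-8)=-31
ADD R5, R6 → R5=18+(-8)=10
NEG R5 → R5=-(10)=-10
SUB R6, 2 → R6=(-8)-2=-10
SUB R2, 10 → R2=(-31)-10=-41
ADD R2, R5 → R2=(-41)+(-10)=-51
STORE R6, [24] → M[24]=-10
halt.

-10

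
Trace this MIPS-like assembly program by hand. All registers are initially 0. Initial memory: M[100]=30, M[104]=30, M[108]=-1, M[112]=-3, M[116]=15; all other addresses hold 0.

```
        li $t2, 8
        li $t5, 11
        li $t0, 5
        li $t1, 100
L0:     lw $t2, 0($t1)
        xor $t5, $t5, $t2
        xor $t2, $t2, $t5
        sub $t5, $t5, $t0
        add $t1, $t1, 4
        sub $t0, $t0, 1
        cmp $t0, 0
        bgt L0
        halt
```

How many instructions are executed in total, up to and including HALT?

li $t2, 8 → $t2=8
li $t5, 11 → $t5=11
li $t0, 5 → $t0=5
li $t1, 100 → $t1=100
lw $t2, 0($t1) → $t2=M[100]=30
xor $t5, $t5, $t2 → $t5=11^30=21
xor $t2, $t2, $t5 → $t2=30^21=11
sub $t5, $t5, $t0 → $t5=21-5=16
add $t1, $t1, 4 → $t1=100+4=104
sub $t0, $t0, 1 → $t0=5-1=4
cmp $t0, 0  (cmp 4,0)
bgt L0: taken
lw $t2, 0($t1) → $t2=M[104]=30
xor $t5, $t5, $t2 → $t5=16^30=14
xor $t2, $t2, $t5 → $t2=30^14=16
sub $t5, $t5, $t0 → $t5=14-4=10
add $t1, $t1, 4 → $t1=104+4=108
sub $t0, $t0, 1 → $t0=4-1=3
cmp $t0, 0  (cmp 3,0)
bgt L0: taken
lw $t2, 0($t1) → $t2=M[108]=-1
xor $t5, $t5, $t2 → $t5=10^(-1)=-11
xor $t2, $t2, $t5 → $t2=(-1)^(-11)=10
sub $t5, $t5, $t0 → $t5=(-11)-3=-14
add $t1, $t1, 4 → $t1=108+4=112
sub $t0, $t0, 1 → $t0=3-1=2
cmp $t0, 0  (cmp 2,0)
bgt L0: taken
lw $t2, 0($t1) → $t2=M[112]=-3
xor $t5, $t5, $t2 → $t5=(-14)^(-3)=15
xor $t2, $t2, $t5 → $t2=(-3)^15=-14
sub $t5, $t5, $t0 → $t5=15-2=13
add $t1, $t1, 4 → $t1=112+4=116
sub $t0, $t0, 1 → $t0=2-1=1
cmp $t0, 0  (cmp 1,0)
bgt L0: taken
lw $t2, 0($t1) → $t2=M[116]=15
xor $t5, $t5, $t2 → $t5=13^15=2
xor $t2, $t2, $t5 → $t2=15^2=13
sub $t5, $t5, $t0 → $t5=2-1=1
add $t1, $t1, 4 → $t1=116+4=120
sub $t0, $t0, 1 → $t0=1-1=0
cmp $t0, 0  (cmp 0,0)
bgt L0: not taken
halt.
Total executed instructions: 45.

45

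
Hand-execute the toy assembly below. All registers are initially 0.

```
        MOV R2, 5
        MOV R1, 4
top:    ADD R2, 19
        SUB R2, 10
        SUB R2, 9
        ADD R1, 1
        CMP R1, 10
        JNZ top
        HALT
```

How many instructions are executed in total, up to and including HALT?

39

after MOV R2, 5: R2=5
after MOV R1, 4: R1=4
after ADD R2, 19: R2=5+19=24
after SUB R2, 10: R2=24-10=14
after SUB R2, 9: R2=14-9=5
after ADD R1, 1: R1=4+1=5
CMP R1, 10  (cmp 5,10)
JNZ top: taken
after ADD R2, 19: R2=5+19=24
after SUB R2, 10: R2=24-10=14
after SUB R2, 9: R2=14-9=5
after ADD R1, 1: R1=5+1=6
CMP R1, 10  (cmp 6,10)
JNZ top: taken
after ADD R2, 19: R2=5+19=24
after SUB R2, 10: R2=24-10=14
after SUB R2, 9: R2=14-9=5
after ADD R1, 1: R1=6+1=7
CMP R1, 10  (cmp 7,10)
JNZ top: taken
after ADD R2, 19: R2=5+19=24
after SUB R2, 10: R2=24-10=14
after SUB R2, 9: R2=14-9=5
after ADD R1, 1: R1=7+1=8
CMP R1, 10  (cmp 8,10)
JNZ top: taken
after ADD R2, 19: R2=5+19=24
after SUB R2, 10: R2=24-10=14
after SUB R2, 9: R2=14-9=5
after ADD R1, 1: R1=8+1=9
CMP R1, 10  (cmp 9,10)
JNZ top: taken
after ADD R2, 19: R2=5+19=24
after SUB R2, 10: R2=24-10=14
after SUB R2, 9: R2=14-9=5
after ADD R1, 1: R1=9+1=10
CMP R1, 10  (cmp 10,10)
JNZ top: not taken
halt.
Total executed instructions: 39.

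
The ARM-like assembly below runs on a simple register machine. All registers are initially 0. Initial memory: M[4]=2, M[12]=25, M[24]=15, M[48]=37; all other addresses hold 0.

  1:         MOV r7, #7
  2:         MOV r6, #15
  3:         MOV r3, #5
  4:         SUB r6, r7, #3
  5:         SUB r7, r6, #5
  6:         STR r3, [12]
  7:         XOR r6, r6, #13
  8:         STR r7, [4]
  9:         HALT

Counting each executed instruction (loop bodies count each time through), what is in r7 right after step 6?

-1

r7=7
r6=15
r3=5
r6=7-3=4
r7=4-5=-1
STR r3, [12] → M[12]=5
After step 6: r7 = -1.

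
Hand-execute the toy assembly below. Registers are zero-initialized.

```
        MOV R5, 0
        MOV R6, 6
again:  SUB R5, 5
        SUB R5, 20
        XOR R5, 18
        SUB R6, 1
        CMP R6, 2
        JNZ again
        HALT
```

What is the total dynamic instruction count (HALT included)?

after MOV R5, 0: R5=0
after MOV R6, 6: R6=6
after SUB R5, 5: R5=0-5=-5
after SUB R5, 20: R5=(-5)-20=-25
after XOR R5, 18: R5=(-25)^18=-11
after SUB R6, 1: R6=6-1=5
CMP R6, 2  (cmp 5,2)
JNZ again: taken
after SUB R5, 5: R5=(-11)-5=-16
after SUB R5, 20: R5=(-16)-20=-36
after XOR R5, 18: R5=(-36)^18=-50
after SUB R6, 1: R6=5-1=4
CMP R6, 2  (cmp 4,2)
JNZ again: taken
after SUB R5, 5: R5=(-50)-5=-55
after SUB R5, 20: R5=(-55)-20=-75
after XOR R5, 18: R5=(-75)^18=-89
after SUB R6, 1: R6=4-1=3
CMP R6, 2  (cmp 3,2)
JNZ again: taken
after SUB R5, 5: R5=(-89)-5=-94
after SUB R5, 20: R5=(-94)-20=-114
after XOR R5, 18: R5=(-114)^18=-100
after SUB R6, 1: R6=3-1=2
CMP R6, 2  (cmp 2,2)
JNZ again: not taken
halt.
Total executed instructions: 27.

27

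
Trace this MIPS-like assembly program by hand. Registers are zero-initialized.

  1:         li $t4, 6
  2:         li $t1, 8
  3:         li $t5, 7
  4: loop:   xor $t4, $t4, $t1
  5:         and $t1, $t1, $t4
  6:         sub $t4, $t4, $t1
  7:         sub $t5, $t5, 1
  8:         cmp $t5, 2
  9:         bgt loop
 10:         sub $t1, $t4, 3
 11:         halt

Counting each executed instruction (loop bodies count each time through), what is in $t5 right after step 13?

5

after li $t4, 6: $t4=6
after li $t1, 8: $t1=8
after li $t5, 7: $t5=7
after xor $t4, $t4, $t1: $t4=6^8=14
after and $t1, $t1, $t4: $t1=8&14=8
after sub $t4, $t4, $t1: $t4=14-8=6
after sub $t5, $t5, 1: $t5=7-1=6
cmp $t5, 2  (cmp 6,2)
bgt loop: taken
after xor $t4, $t4, $t1: $t4=6^8=14
after and $t1, $t1, $t4: $t1=8&14=8
after sub $t4, $t4, $t1: $t4=14-8=6
after sub $t5, $t5, 1: $t5=6-1=5
After step 13: $t5 = 5.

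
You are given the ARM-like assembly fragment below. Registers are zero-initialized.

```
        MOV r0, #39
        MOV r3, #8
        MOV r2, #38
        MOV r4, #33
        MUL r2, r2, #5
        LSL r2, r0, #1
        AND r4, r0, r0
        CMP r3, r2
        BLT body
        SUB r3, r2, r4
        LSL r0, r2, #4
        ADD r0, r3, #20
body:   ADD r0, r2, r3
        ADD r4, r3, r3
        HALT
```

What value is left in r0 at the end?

86

after MOV r0, #39: r0=39
after MOV r3, #8: r3=8
after MOV r2, #38: r2=38
after MOV r4, #33: r4=33
after MUL r2, r2, #5: r2=38*5=190
after LSL r2, r0, #1: r2=39<<1=78
after AND r4, r0, r0: r4=39&39=39
CMP r3, r2  (cmp 8,78)
BLT body: taken
after ADD r0, r2, r3: r0=78+8=86
after ADD r4, r3, r3: r4=8+8=16
halt.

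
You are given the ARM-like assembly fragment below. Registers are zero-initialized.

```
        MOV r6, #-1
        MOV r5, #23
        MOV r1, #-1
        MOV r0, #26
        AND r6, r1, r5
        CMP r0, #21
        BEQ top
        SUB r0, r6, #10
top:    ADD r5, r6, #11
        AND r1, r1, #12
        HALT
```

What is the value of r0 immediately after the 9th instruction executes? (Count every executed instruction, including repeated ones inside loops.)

13

after MOV r6, #-1: r6=-1
after MOV r5, #23: r5=23
after MOV r1, #-1: r1=-1
after MOV r0, #26: r0=26
after AND r6, r1, r5: r6=(-1)&23=23
CMP r0, #21  (cmp 26,21)
BEQ top: not taken
after SUB r0, r6, #10: r0=23-10=13
after ADD r5, r6, #11: r5=23+11=34
After step 9: r0 = 13.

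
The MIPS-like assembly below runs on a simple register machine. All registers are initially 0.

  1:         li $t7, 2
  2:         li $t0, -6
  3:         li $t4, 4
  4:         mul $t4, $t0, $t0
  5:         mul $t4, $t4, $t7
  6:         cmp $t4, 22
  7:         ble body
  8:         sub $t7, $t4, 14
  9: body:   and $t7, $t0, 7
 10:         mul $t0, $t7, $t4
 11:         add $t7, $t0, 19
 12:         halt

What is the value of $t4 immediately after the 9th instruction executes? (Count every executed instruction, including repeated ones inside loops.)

after li $t7, 2: $t7=2
after li $t0, -6: $t0=-6
after li $t4, 4: $t4=4
after mul $t4, $t0, $t0: $t4=(-6)*(-6)=36
after mul $t4, $t4, $t7: $t4=36*2=72
cmp $t4, 22  (cmp 72,22)
ble body: not taken
after sub $t7, $t4, 14: $t7=72-14=58
after and $t7, $t0, 7: $t7=(-6)&7=2
After step 9: $t4 = 72.

72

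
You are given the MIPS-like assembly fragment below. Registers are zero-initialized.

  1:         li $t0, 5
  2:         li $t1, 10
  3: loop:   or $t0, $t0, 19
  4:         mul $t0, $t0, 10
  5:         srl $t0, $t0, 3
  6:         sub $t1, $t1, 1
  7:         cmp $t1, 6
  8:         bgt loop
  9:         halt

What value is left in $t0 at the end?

$t0=5
$t1=10
$t0=5|19=23
$t0=23*10=230
$t0=230>>3=28
$t1=10-1=9
cmp $t1, 6  (cmp 9,6)
bgt loop: taken
$t0=28|19=31
$t0=31*10=310
$t0=310>>3=38
$t1=9-1=8
cmp $t1, 6  (cmp 8,6)
bgt loop: taken
$t0=38|19=55
$t0=55*10=550
$t0=550>>3=68
$t1=8-1=7
cmp $t1, 6  (cmp 7,6)
bgt loop: taken
$t0=68|19=87
$t0=87*10=870
$t0=870>>3=108
$t1=7-1=6
cmp $t1, 6  (cmp 6,6)
bgt loop: not taken
halt.

108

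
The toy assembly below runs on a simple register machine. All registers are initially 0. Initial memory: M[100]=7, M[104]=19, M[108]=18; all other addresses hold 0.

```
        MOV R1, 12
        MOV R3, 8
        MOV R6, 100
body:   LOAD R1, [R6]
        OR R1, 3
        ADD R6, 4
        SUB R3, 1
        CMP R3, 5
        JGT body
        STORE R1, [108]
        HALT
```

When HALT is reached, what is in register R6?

MOV R1, 12 → R1=12
MOV R3, 8 → R3=8
MOV R6, 100 → R6=100
LOAD R1, [R6] → R1=M[100]=7
OR R1, 3 → R1=7|3=7
ADD R6, 4 → R6=100+4=104
SUB R3, 1 → R3=8-1=7
CMP R3, 5  (cmp 7,5)
JGT body: taken
LOAD R1, [R6] → R1=M[104]=19
OR R1, 3 → R1=19|3=19
ADD R6, 4 → R6=104+4=108
SUB R3, 1 → R3=7-1=6
CMP R3, 5  (cmp 6,5)
JGT body: taken
LOAD R1, [R6] → R1=M[108]=18
OR R1, 3 → R1=18|3=19
ADD R6, 4 → R6=108+4=112
SUB R3, 1 → R3=6-1=5
CMP R3, 5  (cmp 5,5)
JGT body: not taken
STORE R1, [108] → M[108]=19
halt.

112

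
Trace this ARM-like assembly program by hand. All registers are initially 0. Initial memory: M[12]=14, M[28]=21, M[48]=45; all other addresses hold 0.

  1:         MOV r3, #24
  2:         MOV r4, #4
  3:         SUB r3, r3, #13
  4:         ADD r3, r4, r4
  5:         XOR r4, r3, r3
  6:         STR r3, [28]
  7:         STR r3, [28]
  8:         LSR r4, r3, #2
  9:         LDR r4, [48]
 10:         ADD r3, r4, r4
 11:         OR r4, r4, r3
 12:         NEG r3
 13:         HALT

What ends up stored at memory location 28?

MOV r3, #24 → r3=24
MOV r4, #4 → r4=4
SUB r3, r3, #13 → r3=24-13=11
ADD r3, r4, r4 → r3=4+4=8
XOR r4, r3, r3 → r4=8^8=0
STR r3, [28] → M[28]=8
STR r3, [28] → M[28]=8
LSR r4, r3, #2 → r4=8>>2=2
LDR r4, [48] → r4=M[48]=45
ADD r3, r4, r4 → r3=45+45=90
OR r4, r4, r3 → r4=45|90=127
NEG r3 → r3=-(90)=-90
halt.

8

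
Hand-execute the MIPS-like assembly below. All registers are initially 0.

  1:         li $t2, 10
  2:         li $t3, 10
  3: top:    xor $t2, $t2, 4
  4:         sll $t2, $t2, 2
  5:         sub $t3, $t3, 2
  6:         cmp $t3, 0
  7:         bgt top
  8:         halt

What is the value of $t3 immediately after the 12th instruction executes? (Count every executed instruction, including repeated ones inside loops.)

6

li $t2, 10 → $t2=10
li $t3, 10 → $t3=10
xor $t2, $t2, 4 → $t2=10^4=14
sll $t2, $t2, 2 → $t2=14<<2=56
sub $t3, $t3, 2 → $t3=10-2=8
cmp $t3, 0  (cmp 8,0)
bgt top: taken
xor $t2, $t2, 4 → $t2=56^4=60
sll $t2, $t2, 2 → $t2=60<<2=240
sub $t3, $t3, 2 → $t3=8-2=6
cmp $t3, 0  (cmp 6,0)
bgt top: taken
After step 12: $t3 = 6.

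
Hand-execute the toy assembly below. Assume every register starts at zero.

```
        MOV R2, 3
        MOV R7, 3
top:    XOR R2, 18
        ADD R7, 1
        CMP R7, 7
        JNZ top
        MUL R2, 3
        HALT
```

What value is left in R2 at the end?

R2=3
R7=3
R2=3^18=17
R7=3+1=4
CMP R7, 7  (cmp 4,7)
JNZ top: taken
R2=17^18=3
R7=4+1=5
CMP R7, 7  (cmp 5,7)
JNZ top: taken
R2=3^18=17
R7=5+1=6
CMP R7, 7  (cmp 6,7)
JNZ top: taken
R2=17^18=3
R7=6+1=7
CMP R7, 7  (cmp 7,7)
JNZ top: not taken
R2=3*3=9
halt.

9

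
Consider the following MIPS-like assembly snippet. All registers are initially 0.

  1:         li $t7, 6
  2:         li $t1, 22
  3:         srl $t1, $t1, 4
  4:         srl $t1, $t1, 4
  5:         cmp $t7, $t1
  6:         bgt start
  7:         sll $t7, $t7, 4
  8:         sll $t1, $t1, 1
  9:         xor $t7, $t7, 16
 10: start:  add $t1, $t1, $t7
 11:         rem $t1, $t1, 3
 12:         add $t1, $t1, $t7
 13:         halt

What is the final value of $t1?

$t7=6
$t1=22
$t1=22>>4=1
$t1=1>>4=0
cmp $t7, $t1  (cmp 6,0)
bgt start: taken
$t1=0+6=6
$t1=6%3=0
$t1=0+6=6
halt.

6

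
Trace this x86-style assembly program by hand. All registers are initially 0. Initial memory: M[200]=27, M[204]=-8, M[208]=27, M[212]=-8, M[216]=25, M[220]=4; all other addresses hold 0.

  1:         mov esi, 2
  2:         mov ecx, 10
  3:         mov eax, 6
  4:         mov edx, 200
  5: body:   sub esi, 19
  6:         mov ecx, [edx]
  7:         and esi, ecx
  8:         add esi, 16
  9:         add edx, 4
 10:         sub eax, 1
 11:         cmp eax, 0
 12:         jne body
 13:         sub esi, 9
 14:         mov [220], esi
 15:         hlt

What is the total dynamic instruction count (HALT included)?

after mov esi, 2: esi=2
after mov ecx, 10: ecx=10
after mov eax, 6: eax=6
after mov edx, 200: edx=200
after sub esi, 19: esi=2-19=-17
after mov ecx, [edx]: ecx=M[200]=27
after and esi, ecx: esi=(-17)&27=11
after add esi, 16: esi=11+16=27
after add edx, 4: edx=200+4=204
after sub eax, 1: eax=6-1=5
cmp eax, 0  (cmp 5,0)
jne body: taken
after sub esi, 19: esi=27-19=8
after mov ecx, [edx]: ecx=M[204]=-8
after and esi, ecx: esi=8&(-8)=8
after add esi, 16: esi=8+16=24
after add edx, 4: edx=204+4=208
after sub eax, 1: eax=5-1=4
cmp eax, 0  (cmp 4,0)
jne body: taken
after sub esi, 19: esi=24-19=5
after mov ecx, [edx]: ecx=M[208]=27
after and esi, ecx: esi=5&27=1
after add esi, 16: esi=1+16=17
after add edx, 4: edx=208+4=212
after sub eax, 1: eax=4-1=3
cmp eax, 0  (cmp 3,0)
jne body: taken
after sub esi, 19: esi=17-19=-2
after mov ecx, [edx]: ecx=M[212]=-8
after and esi, ecx: esi=(-2)&(-8)=-8
after add esi, 16: esi=(-8)+16=8
after add edx, 4: edx=212+4=216
after sub eax, 1: eax=3-1=2
cmp eax, 0  (cmp 2,0)
jne body: taken
after sub esi, 19: esi=8-19=-11
after mov ecx, [edx]: ecx=M[216]=25
after and esi, ecx: esi=(-11)&25=17
after add esi, 16: esi=17+16=33
after add edx, 4: edx=216+4=220
after sub eax, 1: eax=2-1=1
cmp eax, 0  (cmp 1,0)
jne body: taken
after sub esi, 19: esi=33-19=14
after mov ecx, [edx]: ecx=M[220]=4
after and esi, ecx: esi=14&4=4
after add esi, 16: esi=4+16=20
after add edx, 4: edx=220+4=224
after sub eax, 1: eax=1-1=0
cmp eax, 0  (cmp 0,0)
jne body: not taken
after sub esi, 9: esi=20-9=11
mov [220], esi → M[220]=11
halt.
Total executed instructions: 55.

55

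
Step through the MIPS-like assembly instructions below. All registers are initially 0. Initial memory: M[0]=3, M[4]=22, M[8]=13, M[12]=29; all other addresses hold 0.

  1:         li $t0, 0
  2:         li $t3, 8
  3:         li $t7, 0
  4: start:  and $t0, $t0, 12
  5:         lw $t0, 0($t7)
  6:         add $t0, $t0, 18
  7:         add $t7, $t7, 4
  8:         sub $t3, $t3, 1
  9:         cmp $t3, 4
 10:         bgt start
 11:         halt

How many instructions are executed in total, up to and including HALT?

$t0=0
$t3=8
$t7=0
$t0=0&12=0
$t0=M[0]=3
$t0=3+18=21
$t7=0+4=4
$t3=8-1=7
cmp $t3, 4  (cmp 7,4)
bgt start: taken
$t0=21&12=4
$t0=M[4]=22
$t0=22+18=40
$t7=4+4=8
$t3=7-1=6
cmp $t3, 4  (cmp 6,4)
bgt start: taken
$t0=40&12=8
$t0=M[8]=13
$t0=13+18=31
$t7=8+4=12
$t3=6-1=5
cmp $t3, 4  (cmp 5,4)
bgt start: taken
$t0=31&12=12
$t0=M[12]=29
$t0=29+18=47
$t7=12+4=16
$t3=5-1=4
cmp $t3, 4  (cmp 4,4)
bgt start: not taken
halt.
Total executed instructions: 32.

32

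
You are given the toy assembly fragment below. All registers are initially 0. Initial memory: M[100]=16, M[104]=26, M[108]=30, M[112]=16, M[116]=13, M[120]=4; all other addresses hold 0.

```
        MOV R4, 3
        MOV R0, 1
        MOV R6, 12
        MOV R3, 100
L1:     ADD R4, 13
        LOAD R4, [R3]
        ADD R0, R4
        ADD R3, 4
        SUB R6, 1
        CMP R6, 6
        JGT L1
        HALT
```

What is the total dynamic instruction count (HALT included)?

after MOV R4, 3: R4=3
after MOV R0, 1: R0=1
after MOV R6, 12: R6=12
after MOV R3, 100: R3=100
after ADD R4, 13: R4=3+13=16
after LOAD R4, [R3]: R4=M[100]=16
after ADD R0, R4: R0=1+16=17
after ADD R3, 4: R3=100+4=104
after SUB R6, 1: R6=12-1=11
CMP R6, 6  (cmp 11,6)
JGT L1: taken
after ADD R4, 13: R4=16+13=29
after LOAD R4, [R3]: R4=M[104]=26
after ADD R0, R4: R0=17+26=43
after ADD R3, 4: R3=104+4=108
after SUB R6, 1: R6=11-1=10
CMP R6, 6  (cmp 10,6)
JGT L1: taken
after ADD R4, 13: R4=26+13=39
after LOAD R4, [R3]: R4=M[108]=30
after ADD R0, R4: R0=43+30=73
after ADD R3, 4: R3=108+4=112
after SUB R6, 1: R6=10-1=9
CMP R6, 6  (cmp 9,6)
JGT L1: taken
after ADD R4, 13: R4=30+13=43
after LOAD R4, [R3]: R4=M[112]=16
after ADD R0, R4: R0=73+16=89
after ADD R3, 4: R3=112+4=116
after SUB R6, 1: R6=9-1=8
CMP R6, 6  (cmp 8,6)
JGT L1: taken
after ADD R4, 13: R4=16+13=29
after LOAD R4, [R3]: R4=M[116]=13
after ADD R0, R4: R0=89+13=102
after ADD R3, 4: R3=116+4=120
after SUB R6, 1: R6=8-1=7
CMP R6, 6  (cmp 7,6)
JGT L1: taken
after ADD R4, 13: R4=13+13=26
after LOAD R4, [R3]: R4=M[120]=4
after ADD R0, R4: R0=102+4=106
after ADD R3, 4: R3=120+4=124
after SUB R6, 1: R6=7-1=6
CMP R6, 6  (cmp 6,6)
JGT L1: not taken
halt.
Total executed instructions: 47.

47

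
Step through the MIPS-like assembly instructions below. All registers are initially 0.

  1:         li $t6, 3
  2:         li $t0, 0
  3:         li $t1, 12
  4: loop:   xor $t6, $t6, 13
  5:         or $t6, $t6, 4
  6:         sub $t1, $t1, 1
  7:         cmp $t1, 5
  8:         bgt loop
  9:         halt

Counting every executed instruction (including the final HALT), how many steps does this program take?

39

li $t6, 3 → $t6=3
li $t0, 0 → $t0=0
li $t1, 12 → $t1=12
xor $t6, $t6, 13 → $t6=3^13=14
or $t6, $t6, 4 → $t6=14|4=14
sub $t1, $t1, 1 → $t1=12-1=11
cmp $t1, 5  (cmp 11,5)
bgt loop: taken
xor $t6, $t6, 13 → $t6=14^13=3
or $t6, $t6, 4 → $t6=3|4=7
sub $t1, $t1, 1 → $t1=11-1=10
cmp $t1, 5  (cmp 10,5)
bgt loop: taken
xor $t6, $t6, 13 → $t6=7^13=10
or $t6, $t6, 4 → $t6=10|4=14
sub $t1, $t1, 1 → $t1=10-1=9
cmp $t1, 5  (cmp 9,5)
bgt loop: taken
xor $t6, $t6, 13 → $t6=14^13=3
or $t6, $t6, 4 → $t6=3|4=7
sub $t1, $t1, 1 → $t1=9-1=8
cmp $t1, 5  (cmp 8,5)
bgt loop: taken
xor $t6, $t6, 13 → $t6=7^13=10
or $t6, $t6, 4 → $t6=10|4=14
sub $t1, $t1, 1 → $t1=8-1=7
cmp $t1, 5  (cmp 7,5)
bgt loop: taken
xor $t6, $t6, 13 → $t6=14^13=3
or $t6, $t6, 4 → $t6=3|4=7
sub $t1, $t1, 1 → $t1=7-1=6
cmp $t1, 5  (cmp 6,5)
bgt loop: taken
xor $t6, $t6, 13 → $t6=7^13=10
or $t6, $t6, 4 → $t6=10|4=14
sub $t1, $t1, 1 → $t1=6-1=5
cmp $t1, 5  (cmp 5,5)
bgt loop: not taken
halt.
Total executed instructions: 39.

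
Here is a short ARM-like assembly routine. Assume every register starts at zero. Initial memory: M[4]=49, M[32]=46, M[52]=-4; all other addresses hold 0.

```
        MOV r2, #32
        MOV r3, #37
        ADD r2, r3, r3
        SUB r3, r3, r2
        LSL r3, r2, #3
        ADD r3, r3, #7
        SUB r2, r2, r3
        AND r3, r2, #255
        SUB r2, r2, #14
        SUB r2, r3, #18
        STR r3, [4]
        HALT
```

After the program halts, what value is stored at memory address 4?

after MOV r2, #32: r2=32
after MOV r3, #37: r3=37
after ADD r2, r3, r3: r2=37+37=74
after SUB r3, r3, r2: r3=37-74=-37
after LSL r3, r2, #3: r3=74<<3=592
after ADD r3, r3, #7: r3=592+7=599
after SUB r2, r2, r3: r2=74-599=-525
after AND r3, r2, #255: r3=(-525)&255=243
after SUB r2, r2, #14: r2=(-525)-14=-539
after SUB r2, r3, #18: r2=243-18=225
STR r3, [4] → M[4]=243
halt.

243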